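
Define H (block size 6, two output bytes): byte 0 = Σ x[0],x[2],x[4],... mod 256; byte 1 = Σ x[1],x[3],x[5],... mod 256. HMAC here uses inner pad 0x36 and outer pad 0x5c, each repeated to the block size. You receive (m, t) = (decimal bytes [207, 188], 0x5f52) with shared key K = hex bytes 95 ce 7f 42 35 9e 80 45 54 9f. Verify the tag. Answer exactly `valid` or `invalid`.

valid

Key hex bytes 95 ce 7f 42 35 9e 80 45 54 9f is 10 bytes > B = 6, so hash it first: H(key) = 1d 92, then zero-pad to 6 bytes: K' = 1d 92 00 00 00 00.
K' ⊕ ipad = 2b a4 36 36 36 36; K' ⊕ opad = 41 ce 5c 5c 5c 5c.
Inner hash: even-index sum = 358 mod 256 = 102; odd-index sum = 460 mod 256 = 204 → 66 cc.
Outer hash (recomputed tag): even-index sum = 351 mod 256 = 95; odd-index sum = 594 mod 256 = 82 → 5f 52.
Recomputed tag = 5f52; claimed = 5f52 → match.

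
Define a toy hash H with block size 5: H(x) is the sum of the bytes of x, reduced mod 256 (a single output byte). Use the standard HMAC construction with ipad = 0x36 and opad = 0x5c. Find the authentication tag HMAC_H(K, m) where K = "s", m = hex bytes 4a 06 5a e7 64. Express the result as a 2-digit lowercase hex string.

Key "s" = 73 is 1 byte ≤ B = 5; zero-pad to 5 bytes: K' = 73 00 00 00 00.
K' ⊕ ipad = 45 36 36 36 36.  K' ⊕ opad = 2f 5c 5c 5c 5c.
Inner input = (K'⊕ipad) ∥ m = 45 36 36 36 36 ∥ 4a 06 5a e7 64.
Inner hash: sum = 69+54+54+54+54+74+6+90+231+100 = 786; mod 256 = 18 → 12.
Outer input = (K'⊕opad) ∥ inner = 2f 5c 5c 5c 5c ∥ 12.
Outer hash (tag): sum = 47+92+92+92+92+18 = 433; mod 256 = 177 → b1.

b1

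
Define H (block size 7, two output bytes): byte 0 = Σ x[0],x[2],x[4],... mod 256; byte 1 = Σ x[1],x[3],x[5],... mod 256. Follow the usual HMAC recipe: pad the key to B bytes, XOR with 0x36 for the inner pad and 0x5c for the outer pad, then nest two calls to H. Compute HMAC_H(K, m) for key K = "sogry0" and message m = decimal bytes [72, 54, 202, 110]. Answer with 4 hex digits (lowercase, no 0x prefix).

a08c

Key "sogry0" = 73 6f 67 72 79 30 is 6 bytes ≤ B = 7; zero-pad to 7 bytes: K' = 73 6f 67 72 79 30 00.
K' ⊕ ipad = 45 59 51 44 4f 06 36.  K' ⊕ opad = 2f 33 3b 2e 25 6c 5c.
Inner input = (K'⊕ipad) ∥ m = 45 59 51 44 4f 06 36 ∥ 48 36 ca 6e.
Inner hash: even-index sum = 447 mod 256 = 191; odd-index sum = 437 mod 256 = 181 → bf b5.
Outer input = (K'⊕opad) ∥ inner = 2f 33 3b 2e 25 6c 5c ∥ bf b5.
Outer hash (tag): even-index sum = 416 mod 256 = 160; odd-index sum = 396 mod 256 = 140 → a0 8c.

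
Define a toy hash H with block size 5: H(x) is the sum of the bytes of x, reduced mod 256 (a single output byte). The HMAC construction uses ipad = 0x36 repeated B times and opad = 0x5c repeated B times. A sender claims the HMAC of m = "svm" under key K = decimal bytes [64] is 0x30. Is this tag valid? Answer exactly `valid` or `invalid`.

Key decimal bytes [64] = 40 is 1 byte ≤ B = 5; zero-pad to 5 bytes: K' = 40 00 00 00 00.
K' ⊕ ipad = 76 36 36 36 36; K' ⊕ opad = 1c 5c 5c 5c 5c.
Inner hash: sum = 118+54+54+54+54+115+118+109 = 676; mod 256 = 164 → a4.
Outer hash (recomputed tag): sum = 28+92+92+92+92+164 = 560; mod 256 = 48 → 30.
Recomputed tag = 30; claimed = 30 → match.

valid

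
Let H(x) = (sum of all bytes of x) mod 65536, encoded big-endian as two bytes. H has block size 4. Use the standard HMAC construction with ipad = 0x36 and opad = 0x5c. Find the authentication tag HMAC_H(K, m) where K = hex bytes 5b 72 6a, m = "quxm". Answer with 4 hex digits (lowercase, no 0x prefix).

00d8

Key hex bytes 5b 72 6a is 3 bytes ≤ B = 4; zero-pad to 4 bytes: K' = 5b 72 6a 00.
K' ⊕ ipad = 6d 44 5c 36.  K' ⊕ opad = 07 2e 36 5c.
Inner input = (K'⊕ipad) ∥ m = 6d 44 5c 36 ∥ 71 75 78 6d.
Inner hash: sum = 109+68+92+54+113+117+120+109 = 782 → 03 0e.
Outer input = (K'⊕opad) ∥ inner = 07 2e 36 5c ∥ 03 0e.
Outer hash (tag): sum = 7+46+54+92+3+14 = 216 → 00 d8.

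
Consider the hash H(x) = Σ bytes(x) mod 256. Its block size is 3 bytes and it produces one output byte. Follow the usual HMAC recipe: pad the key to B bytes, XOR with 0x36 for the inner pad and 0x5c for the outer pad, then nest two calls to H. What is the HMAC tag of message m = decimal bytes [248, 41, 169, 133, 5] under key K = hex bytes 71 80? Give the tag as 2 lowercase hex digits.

Key hex bytes 71 80 is 2 bytes ≤ B = 3; zero-pad to 3 bytes: K' = 71 80 00.
K' ⊕ ipad = 47 b6 36.  K' ⊕ opad = 2d dc 5c.
Inner input = (K'⊕ipad) ∥ m = 47 b6 36 ∥ f8 29 a9 85 05.
Inner hash: sum = 71+182+54+248+41+169+133+5 = 903; mod 256 = 135 → 87.
Outer input = (K'⊕opad) ∥ inner = 2d dc 5c ∥ 87.
Outer hash (tag): sum = 45+220+92+135 = 492; mod 256 = 236 → ec.

ec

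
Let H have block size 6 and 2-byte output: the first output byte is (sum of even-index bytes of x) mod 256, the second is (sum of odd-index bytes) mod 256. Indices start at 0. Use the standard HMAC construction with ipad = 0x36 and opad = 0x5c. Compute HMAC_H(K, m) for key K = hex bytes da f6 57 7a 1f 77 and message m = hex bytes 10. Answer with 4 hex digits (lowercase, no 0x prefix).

5a48

Key hex bytes da f6 57 7a 1f 77 is exactly B = 6 bytes: K' = da f6 57 7a 1f 77.
K' ⊕ ipad = ec c0 61 4c 29 41.  K' ⊕ opad = 86 aa 0b 26 43 2b.
Inner input = (K'⊕ipad) ∥ m = ec c0 61 4c 29 41 ∥ 10.
Inner hash: even-index sum = 390 mod 256 = 134; odd-index sum = 333 mod 256 = 77 → 86 4d.
Outer input = (K'⊕opad) ∥ inner = 86 aa 0b 26 43 2b ∥ 86 4d.
Outer hash (tag): even-index sum = 346 mod 256 = 90; odd-index sum = 328 mod 256 = 72 → 5a 48.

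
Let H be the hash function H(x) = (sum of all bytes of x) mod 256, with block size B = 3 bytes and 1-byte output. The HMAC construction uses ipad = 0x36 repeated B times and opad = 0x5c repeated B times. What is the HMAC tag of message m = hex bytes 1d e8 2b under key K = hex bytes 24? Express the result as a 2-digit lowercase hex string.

Key hex bytes 24 is 1 byte ≤ B = 3; zero-pad to 3 bytes: K' = 24 00 00.
K' ⊕ ipad = 12 36 36.  K' ⊕ opad = 78 5c 5c.
Inner input = (K'⊕ipad) ∥ m = 12 36 36 ∥ 1d e8 2b.
Inner hash: sum = 18+54+54+29+232+43 = 430; mod 256 = 174 → ae.
Outer input = (K'⊕opad) ∥ inner = 78 5c 5c ∥ ae.
Outer hash (tag): sum = 120+92+92+174 = 478; mod 256 = 222 → de.

de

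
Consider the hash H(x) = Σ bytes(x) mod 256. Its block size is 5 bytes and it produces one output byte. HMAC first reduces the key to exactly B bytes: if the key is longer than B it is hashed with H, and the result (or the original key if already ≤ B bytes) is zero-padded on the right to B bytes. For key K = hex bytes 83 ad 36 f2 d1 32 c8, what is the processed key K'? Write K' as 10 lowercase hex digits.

|K| = 7 > B = 5, so first hash the key.
H(K): sum = 131+173+54+242+209+50+200 = 1059; mod 256 = 35 → 23.
Zero-pad H(K) = 23 to 5 bytes: K' = 23 00 00 00 00.

2300000000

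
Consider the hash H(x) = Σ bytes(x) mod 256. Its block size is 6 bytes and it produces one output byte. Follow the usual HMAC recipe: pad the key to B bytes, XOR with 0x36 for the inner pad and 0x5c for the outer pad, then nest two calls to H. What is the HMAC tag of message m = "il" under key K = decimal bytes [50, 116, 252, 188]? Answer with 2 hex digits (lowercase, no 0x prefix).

Key decimal bytes [50, 116, 252, 188] = 32 74 fc bc is 4 bytes ≤ B = 6; zero-pad to 6 bytes: K' = 32 74 fc bc 00 00.
K' ⊕ ipad = 04 42 ca 8a 36 36.  K' ⊕ opad = 6e 28 a0 e0 5c 5c.
Inner input = (K'⊕ipad) ∥ m = 04 42 ca 8a 36 36 ∥ 69 6c.
Inner hash: sum = 4+66+202+138+54+54+105+108 = 731; mod 256 = 219 → db.
Outer input = (K'⊕opad) ∥ inner = 6e 28 a0 e0 5c 5c ∥ db.
Outer hash (tag): sum = 110+40+160+224+92+92+219 = 937; mod 256 = 169 → a9.

a9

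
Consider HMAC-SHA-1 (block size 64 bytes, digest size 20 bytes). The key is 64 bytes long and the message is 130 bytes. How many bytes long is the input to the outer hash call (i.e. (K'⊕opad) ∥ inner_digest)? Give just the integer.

84

Key is 64 ≤ 64 bytes, zero-padded: |K'| = 64.
Outer input = (K'⊕opad) ∥ H(inner) → 64 + 20 = 84 bytes.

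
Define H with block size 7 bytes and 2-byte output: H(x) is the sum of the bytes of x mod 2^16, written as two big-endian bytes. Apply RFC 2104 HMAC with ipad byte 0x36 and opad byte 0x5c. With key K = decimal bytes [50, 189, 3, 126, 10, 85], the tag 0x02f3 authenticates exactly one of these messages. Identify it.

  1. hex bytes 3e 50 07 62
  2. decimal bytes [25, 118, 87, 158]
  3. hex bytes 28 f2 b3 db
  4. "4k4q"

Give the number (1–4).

2

Key decimal bytes [50, 189, 3, 126, 10, 85] = 32 bd 03 7e 0a 55 is 6 bytes ≤ B = 7; zero-pad to 7 bytes: K' = 32 bd 03 7e 0a 55 00.
K' ⊕ ipad = 04 8b 35 48 3c 63 36; K' ⊕ opad = 6e e1 5f 22 56 09 5c.
m1: inner = H(04 8b 35 48 3c 63 36 3e 50 07 62) = 02 d8; tag = H(6e e1 5f 22 56 09 5c 02 d8) = 0365
m2: inner = H(04 8b 35 48 3c 63 36 19 76 57 9e) = 03 65; tag = H(6e e1 5f 22 56 09 5c 03 65) = 02f3 ← matches
m3: inner = H(04 8b 35 48 3c 63 36 28 f2 b3 db) = 04 89; tag = H(6e e1 5f 22 56 09 5c 04 89) = 0318
m4: inner = H(04 8b 35 48 3c 63 36 34 6b 34 71) = 03 25; tag = H(6e e1 5f 22 56 09 5c 03 25) = 02b3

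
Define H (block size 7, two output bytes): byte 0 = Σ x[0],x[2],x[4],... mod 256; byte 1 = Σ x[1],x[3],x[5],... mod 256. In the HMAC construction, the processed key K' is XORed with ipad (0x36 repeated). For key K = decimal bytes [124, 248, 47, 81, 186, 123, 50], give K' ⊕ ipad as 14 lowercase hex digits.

Key decimal bytes [124, 248, 47, 81, 186, 123, 50] = 7c f8 2f 51 ba 7b 32 is exactly B = 7 bytes: K' = 7c f8 2f 51 ba 7b 32.
XOR each byte with 0x36: 7c⊕36=4a, f8⊕36=ce, 2f⊕36=19, 51⊕36=67, ba⊕36=8c, 7b⊕36=4d, 32⊕36=04.

4ace19678c4d04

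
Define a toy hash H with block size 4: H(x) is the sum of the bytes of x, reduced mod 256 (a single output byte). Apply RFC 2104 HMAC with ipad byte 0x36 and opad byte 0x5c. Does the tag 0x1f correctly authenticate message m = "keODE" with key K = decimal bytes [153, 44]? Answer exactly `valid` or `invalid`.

invalid

Key decimal bytes [153, 44] = 99 2c is 2 bytes ≤ B = 4; zero-pad to 4 bytes: K' = 99 2c 00 00.
K' ⊕ ipad = af 1a 36 36; K' ⊕ opad = c5 70 5c 5c.
Inner hash: sum = 175+26+54+54+107+101+79+68+69 = 733; mod 256 = 221 → dd.
Outer hash (recomputed tag): sum = 197+112+92+92+221 = 714; mod 256 = 202 → ca.
Recomputed tag = ca; claimed = 1f → mismatch.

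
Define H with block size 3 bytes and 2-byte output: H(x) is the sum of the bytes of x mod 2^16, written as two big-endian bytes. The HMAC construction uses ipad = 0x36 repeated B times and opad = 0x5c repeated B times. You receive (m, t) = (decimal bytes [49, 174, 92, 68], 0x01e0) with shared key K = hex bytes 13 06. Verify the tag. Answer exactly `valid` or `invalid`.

invalid

Key hex bytes 13 06 is 2 bytes ≤ B = 3; zero-pad to 3 bytes: K' = 13 06 00.
K' ⊕ ipad = 25 30 36; K' ⊕ opad = 4f 5a 5c.
Inner hash: sum = 37+48+54+49+174+92+68 = 522 → 02 0a.
Outer hash (recomputed tag): sum = 79+90+92+2+10 = 273 → 01 11.
Recomputed tag = 0111; claimed = 01e0 → mismatch.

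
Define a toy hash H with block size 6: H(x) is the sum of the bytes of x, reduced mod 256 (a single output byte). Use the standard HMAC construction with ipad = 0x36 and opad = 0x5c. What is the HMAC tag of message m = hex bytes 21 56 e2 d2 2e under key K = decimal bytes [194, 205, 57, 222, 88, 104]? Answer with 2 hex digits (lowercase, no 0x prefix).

59

Key decimal bytes [194, 205, 57, 222, 88, 104] = c2 cd 39 de 58 68 is exactly B = 6 bytes: K' = c2 cd 39 de 58 68.
K' ⊕ ipad = f4 fb 0f e8 6e 5e.  K' ⊕ opad = 9e 91 65 82 04 34.
Inner input = (K'⊕ipad) ∥ m = f4 fb 0f e8 6e 5e ∥ 21 56 e2 d2 2e.
Inner hash: sum = 244+251+15+232+110+94+33+86+226+210+46 = 1547; mod 256 = 11 → 0b.
Outer input = (K'⊕opad) ∥ inner = 9e 91 65 82 04 34 ∥ 0b.
Outer hash (tag): sum = 158+145+101+130+4+52+11 = 601; mod 256 = 89 → 59.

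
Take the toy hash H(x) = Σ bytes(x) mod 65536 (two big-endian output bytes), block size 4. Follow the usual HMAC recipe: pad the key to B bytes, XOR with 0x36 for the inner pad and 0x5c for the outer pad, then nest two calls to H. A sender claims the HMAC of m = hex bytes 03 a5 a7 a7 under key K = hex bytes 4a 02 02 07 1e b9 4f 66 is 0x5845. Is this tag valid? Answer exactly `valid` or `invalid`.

invalid

Key hex bytes 4a 02 02 07 1e b9 4f 66 is 8 bytes > B = 4, so hash it first: H(key) = 01 e1, then zero-pad to 4 bytes: K' = 01 e1 00 00.
K' ⊕ ipad = 37 d7 36 36; K' ⊕ opad = 5d bd 5c 5c.
Inner hash: sum = 55+215+54+54+3+165+167+167 = 880 → 03 70.
Outer hash (recomputed tag): sum = 93+189+92+92+3+112 = 581 → 02 45.
Recomputed tag = 0245; claimed = 5845 → mismatch.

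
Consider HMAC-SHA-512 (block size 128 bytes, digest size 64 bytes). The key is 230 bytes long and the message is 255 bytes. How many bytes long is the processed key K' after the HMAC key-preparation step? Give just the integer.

Key is 230 > 128 bytes, so it is hashed to 64 bytes then zero-padded to 128: |K'| = 128.

128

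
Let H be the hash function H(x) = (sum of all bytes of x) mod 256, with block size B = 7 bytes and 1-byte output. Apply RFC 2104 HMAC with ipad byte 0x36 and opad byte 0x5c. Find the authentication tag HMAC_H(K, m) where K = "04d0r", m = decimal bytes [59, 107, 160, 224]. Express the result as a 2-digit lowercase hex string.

94

Key "04d0r" = 30 34 64 30 72 is 5 bytes ≤ B = 7; zero-pad to 7 bytes: K' = 30 34 64 30 72 00 00.
K' ⊕ ipad = 06 02 52 06 44 36 36.  K' ⊕ opad = 6c 68 38 6c 2e 5c 5c.
Inner input = (K'⊕ipad) ∥ m = 06 02 52 06 44 36 36 ∥ 3b 6b a0 e0.
Inner hash: sum = 6+2+82+6+68+54+54+59+107+160+224 = 822; mod 256 = 54 → 36.
Outer input = (K'⊕opad) ∥ inner = 6c 68 38 6c 2e 5c 5c ∥ 36.
Outer hash (tag): sum = 108+104+56+108+46+92+92+54 = 660; mod 256 = 148 → 94.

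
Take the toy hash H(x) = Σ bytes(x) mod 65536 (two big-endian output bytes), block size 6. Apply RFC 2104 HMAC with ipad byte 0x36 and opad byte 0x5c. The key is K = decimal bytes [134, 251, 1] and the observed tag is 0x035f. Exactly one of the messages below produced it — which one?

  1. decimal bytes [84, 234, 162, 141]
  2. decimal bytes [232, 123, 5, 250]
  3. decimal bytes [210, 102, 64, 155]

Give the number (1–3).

3

Key decimal bytes [134, 251, 1] = 86 fb 01 is 3 bytes ≤ B = 6; zero-pad to 6 bytes: K' = 86 fb 01 00 00 00.
K' ⊕ ipad = b0 cd 37 36 36 36; K' ⊕ opad = da a7 5d 5c 5c 5c.
m1: inner = H(b0 cd 37 36 36 36 54 ea a2 8d) = 04 c3; tag = H(da a7 5d 5c 5c 5c 04 c3) = 03b9
m2: inner = H(b0 cd 37 36 36 36 e8 7b 05 fa) = 04 b8; tag = H(da a7 5d 5c 5c 5c 04 b8) = 03ae
m3: inner = H(b0 cd 37 36 36 36 d2 66 40 9b) = 04 69; tag = H(da a7 5d 5c 5c 5c 04 69) = 035f ← matches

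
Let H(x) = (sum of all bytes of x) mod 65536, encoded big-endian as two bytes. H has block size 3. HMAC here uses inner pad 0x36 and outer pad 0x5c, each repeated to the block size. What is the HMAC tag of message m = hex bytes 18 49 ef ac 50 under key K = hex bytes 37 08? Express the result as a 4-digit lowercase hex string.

Key hex bytes 37 08 is 2 bytes ≤ B = 3; zero-pad to 3 bytes: K' = 37 08 00.
K' ⊕ ipad = 01 3e 36.  K' ⊕ opad = 6b 54 5c.
Inner input = (K'⊕ipad) ∥ m = 01 3e 36 ∥ 18 49 ef ac 50.
Inner hash: sum = 1+62+54+24+73+239+172+80 = 705 → 02 c1.
Outer input = (K'⊕opad) ∥ inner = 6b 54 5c ∥ 02 c1.
Outer hash (tag): sum = 107+84+92+2+193 = 478 → 01 de.

01de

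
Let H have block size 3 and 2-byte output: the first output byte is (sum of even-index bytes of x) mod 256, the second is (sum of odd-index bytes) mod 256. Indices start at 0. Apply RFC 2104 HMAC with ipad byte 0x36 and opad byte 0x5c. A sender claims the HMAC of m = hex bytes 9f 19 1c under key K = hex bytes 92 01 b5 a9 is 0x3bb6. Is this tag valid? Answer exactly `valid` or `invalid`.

invalid

Key hex bytes 92 01 b5 a9 is 4 bytes > B = 3, so hash it first: H(key) = 47 aa, then zero-pad to 3 bytes: K' = 47 aa 00.
K' ⊕ ipad = 71 9c 36; K' ⊕ opad = 1b f6 5c.
Inner hash: even-index sum = 192 mod 256 = 192; odd-index sum = 343 mod 256 = 87 → c0 57.
Outer hash (recomputed tag): even-index sum = 206 mod 256 = 206; odd-index sum = 438 mod 256 = 182 → ce b6.
Recomputed tag = ceb6; claimed = 3bb6 → mismatch.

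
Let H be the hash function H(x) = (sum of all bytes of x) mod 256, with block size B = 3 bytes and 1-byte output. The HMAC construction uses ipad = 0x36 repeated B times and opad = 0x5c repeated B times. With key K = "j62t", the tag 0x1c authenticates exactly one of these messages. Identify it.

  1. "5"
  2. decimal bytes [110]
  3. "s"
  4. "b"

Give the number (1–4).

2

Key "j62t" = 6a 36 32 74 is 4 bytes > B = 3, so hash it first: H(key) = 46, then zero-pad to 3 bytes: K' = 46 00 00.
K' ⊕ ipad = 70 36 36; K' ⊕ opad = 1a 5c 5c.
m1: inner = H(70 36 36 35) = 11; tag = H(1a 5c 5c 11) = e3
m2: inner = H(70 36 36 6e) = 4a; tag = H(1a 5c 5c 4a) = 1c ← matches
m3: inner = H(70 36 36 73) = 4f; tag = H(1a 5c 5c 4f) = 21
m4: inner = H(70 36 36 62) = 3e; tag = H(1a 5c 5c 3e) = 10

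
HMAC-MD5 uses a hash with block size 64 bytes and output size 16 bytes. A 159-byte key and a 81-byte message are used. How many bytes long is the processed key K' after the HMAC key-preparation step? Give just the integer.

64

Key is 159 > 64 bytes, so it is hashed to 16 bytes then zero-padded to 64: |K'| = 64.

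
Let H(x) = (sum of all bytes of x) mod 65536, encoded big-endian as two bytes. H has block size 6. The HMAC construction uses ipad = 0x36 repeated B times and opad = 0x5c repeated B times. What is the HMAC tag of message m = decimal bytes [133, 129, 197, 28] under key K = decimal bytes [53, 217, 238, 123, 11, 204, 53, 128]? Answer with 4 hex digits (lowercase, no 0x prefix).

Key decimal bytes [53, 217, 238, 123, 11, 204, 53, 128] = 35 d9 ee 7b 0b cc 35 80 is 8 bytes > B = 6, so hash it first: H(key) = 04 03, then zero-pad to 6 bytes: K' = 04 03 00 00 00 00.
K' ⊕ ipad = 32 35 36 36 36 36.  K' ⊕ opad = 58 5f 5c 5c 5c 5c.
Inner input = (K'⊕ipad) ∥ m = 32 35 36 36 36 36 ∥ 85 81 c5 1c.
Inner hash: sum = 50+53+54+54+54+54+133+129+197+28 = 806 → 03 26.
Outer input = (K'⊕opad) ∥ inner = 58 5f 5c 5c 5c 5c ∥ 03 26.
Outer hash (tag): sum = 88+95+92+92+92+92+3+38 = 592 → 02 50.

0250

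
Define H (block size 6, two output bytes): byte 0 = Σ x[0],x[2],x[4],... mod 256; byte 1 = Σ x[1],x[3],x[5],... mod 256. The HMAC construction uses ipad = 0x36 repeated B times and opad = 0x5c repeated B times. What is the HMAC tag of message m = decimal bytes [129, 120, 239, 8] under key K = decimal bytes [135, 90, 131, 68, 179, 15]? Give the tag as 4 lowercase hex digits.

Key decimal bytes [135, 90, 131, 68, 179, 15] = 87 5a 83 44 b3 0f is exactly B = 6 bytes: K' = 87 5a 83 44 b3 0f.
K' ⊕ ipad = b1 6c b5 72 85 39.  K' ⊕ opad = db 06 df 18 ef 53.
Inner input = (K'⊕ipad) ∥ m = b1 6c b5 72 85 39 ∥ 81 78 ef 08.
Inner hash: even-index sum = 859 mod 256 = 91; odd-index sum = 407 mod 256 = 151 → 5b 97.
Outer input = (K'⊕opad) ∥ inner = db 06 df 18 ef 53 ∥ 5b 97.
Outer hash (tag): even-index sum = 772 mod 256 = 4; odd-index sum = 264 mod 256 = 8 → 04 08.

0408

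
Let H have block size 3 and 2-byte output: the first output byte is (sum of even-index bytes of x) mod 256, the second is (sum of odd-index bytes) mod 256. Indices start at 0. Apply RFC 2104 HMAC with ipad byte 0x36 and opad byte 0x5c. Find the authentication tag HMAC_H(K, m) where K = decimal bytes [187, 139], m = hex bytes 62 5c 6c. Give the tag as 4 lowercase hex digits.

cef6

Key decimal bytes [187, 139] = bb 8b is 2 bytes ≤ B = 3; zero-pad to 3 bytes: K' = bb 8b 00.
K' ⊕ ipad = 8d bd 36.  K' ⊕ opad = e7 d7 5c.
Inner input = (K'⊕ipad) ∥ m = 8d bd 36 ∥ 62 5c 6c.
Inner hash: even-index sum = 287 mod 256 = 31; odd-index sum = 395 mod 256 = 139 → 1f 8b.
Outer input = (K'⊕opad) ∥ inner = e7 d7 5c ∥ 1f 8b.
Outer hash (tag): even-index sum = 462 mod 256 = 206; odd-index sum = 246 mod 256 = 246 → ce f6.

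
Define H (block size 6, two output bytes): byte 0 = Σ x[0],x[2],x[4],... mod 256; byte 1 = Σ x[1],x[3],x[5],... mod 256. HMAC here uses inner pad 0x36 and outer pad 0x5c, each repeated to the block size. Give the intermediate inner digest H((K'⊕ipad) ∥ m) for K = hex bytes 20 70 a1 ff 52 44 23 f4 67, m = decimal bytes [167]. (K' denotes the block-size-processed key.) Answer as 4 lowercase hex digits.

befd

Key hex bytes 20 70 a1 ff 52 44 23 f4 67 is 9 bytes > B = 6, so hash it first: H(key) = 9d a7, then zero-pad to 6 bytes: K' = 9d a7 00 00 00 00.
K' ⊕ ipad = ab 91 36 36 36 36.
Inner input = ab 91 36 36 36 36 ∥ a7.
Inner hash: even-index sum = 446 mod 256 = 190; odd-index sum = 253 mod 256 = 253 → be fd.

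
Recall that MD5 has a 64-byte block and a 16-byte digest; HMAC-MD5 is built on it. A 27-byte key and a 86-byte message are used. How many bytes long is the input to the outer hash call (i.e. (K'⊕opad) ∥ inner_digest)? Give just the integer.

80

Key is 27 ≤ 64 bytes, zero-padded: |K'| = 64.
Outer input = (K'⊕opad) ∥ H(inner) → 64 + 16 = 80 bytes.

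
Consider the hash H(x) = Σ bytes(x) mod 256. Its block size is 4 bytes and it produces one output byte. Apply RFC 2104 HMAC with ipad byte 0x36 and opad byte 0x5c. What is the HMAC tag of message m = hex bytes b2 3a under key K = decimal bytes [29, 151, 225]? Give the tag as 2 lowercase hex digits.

Key decimal bytes [29, 151, 225] = 1d 97 e1 is 3 bytes ≤ B = 4; zero-pad to 4 bytes: K' = 1d 97 e1 00.
K' ⊕ ipad = 2b a1 d7 36.  K' ⊕ opad = 41 cb bd 5c.
Inner input = (K'⊕ipad) ∥ m = 2b a1 d7 36 ∥ b2 3a.
Inner hash: sum = 43+161+215+54+178+58 = 709; mod 256 = 197 → c5.
Outer input = (K'⊕opad) ∥ inner = 41 cb bd 5c ∥ c5.
Outer hash (tag): sum = 65+203+189+92+197 = 746; mod 256 = 234 → ea.

ea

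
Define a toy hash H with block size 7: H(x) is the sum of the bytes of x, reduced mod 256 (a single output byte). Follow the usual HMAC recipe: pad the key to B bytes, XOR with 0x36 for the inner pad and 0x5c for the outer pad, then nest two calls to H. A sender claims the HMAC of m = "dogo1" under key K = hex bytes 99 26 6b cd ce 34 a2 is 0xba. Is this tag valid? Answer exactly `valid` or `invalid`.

invalid

Key hex bytes 99 26 6b cd ce 34 a2 is exactly B = 7 bytes: K' = 99 26 6b cd ce 34 a2.
K' ⊕ ipad = af 10 5d fb f8 02 94; K' ⊕ opad = c5 7a 37 91 92 68 fe.
Inner hash: sum = 175+16+93+251+248+2+148+100+111+103+111+49 = 1407; mod 256 = 127 → 7f.
Outer hash (recomputed tag): sum = 197+122+55+145+146+104+254+127 = 1150; mod 256 = 126 → 7e.
Recomputed tag = 7e; claimed = ba → mismatch.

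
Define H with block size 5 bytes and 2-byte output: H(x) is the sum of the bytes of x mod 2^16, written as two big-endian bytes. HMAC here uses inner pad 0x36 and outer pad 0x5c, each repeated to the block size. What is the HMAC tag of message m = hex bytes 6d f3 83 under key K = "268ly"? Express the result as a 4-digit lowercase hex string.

0231

Key "268ly" = 32 36 38 6c 79 is exactly B = 5 bytes: K' = 32 36 38 6c 79.
K' ⊕ ipad = 04 00 0e 5a 4f.  K' ⊕ opad = 6e 6a 64 30 25.
Inner input = (K'⊕ipad) ∥ m = 04 00 0e 5a 4f ∥ 6d f3 83.
Inner hash: sum = 4+0+14+90+79+109+243+131 = 670 → 02 9e.
Outer input = (K'⊕opad) ∥ inner = 6e 6a 64 30 25 ∥ 02 9e.
Outer hash (tag): sum = 110+106+100+48+37+2+158 = 561 → 02 31.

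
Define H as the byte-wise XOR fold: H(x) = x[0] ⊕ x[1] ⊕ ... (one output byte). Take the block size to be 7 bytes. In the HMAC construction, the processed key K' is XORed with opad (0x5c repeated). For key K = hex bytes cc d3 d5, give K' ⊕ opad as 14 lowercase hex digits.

908f895c5c5c5c

Key hex bytes cc d3 d5 is 3 bytes ≤ B = 7; zero-pad to 7 bytes: K' = cc d3 d5 00 00 00 00.
XOR each byte with 0x5c: cc⊕5c=90, d3⊕5c=8f, d5⊕5c=89, 00⊕5c=5c, 00⊕5c=5c, 00⊕5c=5c, 00⊕5c=5c.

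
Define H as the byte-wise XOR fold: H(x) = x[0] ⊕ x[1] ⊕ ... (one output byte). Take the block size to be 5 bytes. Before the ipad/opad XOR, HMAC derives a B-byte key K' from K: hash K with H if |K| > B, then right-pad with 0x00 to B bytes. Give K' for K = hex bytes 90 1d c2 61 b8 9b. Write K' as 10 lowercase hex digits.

|K| = 6 > B = 5, so first hash the key.
H(K): XOR 90⊕1d⊕c2⊕61⊕b8⊕9b = 0d.
Zero-pad H(K) = 0d to 5 bytes: K' = 0d 00 00 00 00.

0d00000000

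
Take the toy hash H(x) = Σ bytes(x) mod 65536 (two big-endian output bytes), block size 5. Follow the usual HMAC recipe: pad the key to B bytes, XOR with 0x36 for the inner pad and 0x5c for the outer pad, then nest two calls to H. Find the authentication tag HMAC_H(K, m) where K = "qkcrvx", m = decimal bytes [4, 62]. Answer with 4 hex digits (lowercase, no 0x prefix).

02f7

Key "qkcrvx" = 71 6b 63 72 76 78 is 6 bytes > B = 5, so hash it first: H(key) = 02 9f, then zero-pad to 5 bytes: K' = 02 9f 00 00 00.
K' ⊕ ipad = 34 a9 36 36 36.  K' ⊕ opad = 5e c3 5c 5c 5c.
Inner input = (K'⊕ipad) ∥ m = 34 a9 36 36 36 ∥ 04 3e.
Inner hash: sum = 52+169+54+54+54+4+62 = 449 → 01 c1.
Outer input = (K'⊕opad) ∥ inner = 5e c3 5c 5c 5c ∥ 01 c1.
Outer hash (tag): sum = 94+195+92+92+92+1+193 = 759 → 02 f7.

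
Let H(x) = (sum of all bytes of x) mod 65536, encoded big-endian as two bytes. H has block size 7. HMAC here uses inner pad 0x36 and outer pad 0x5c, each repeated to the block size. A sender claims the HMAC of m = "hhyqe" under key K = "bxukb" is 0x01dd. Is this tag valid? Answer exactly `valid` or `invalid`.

valid

Key "bxukb" = 62 78 75 6b 62 is 5 bytes ≤ B = 7; zero-pad to 7 bytes: K' = 62 78 75 6b 62 00 00.
K' ⊕ ipad = 54 4e 43 5d 54 36 36; K' ⊕ opad = 3e 24 29 37 3e 5c 5c.
Inner hash: sum = 84+78+67+93+84+54+54+104+104+121+113+101 = 1057 → 04 21.
Outer hash (recomputed tag): sum = 62+36+41+55+62+92+92+4+33 = 477 → 01 dd.
Recomputed tag = 01dd; claimed = 01dd → match.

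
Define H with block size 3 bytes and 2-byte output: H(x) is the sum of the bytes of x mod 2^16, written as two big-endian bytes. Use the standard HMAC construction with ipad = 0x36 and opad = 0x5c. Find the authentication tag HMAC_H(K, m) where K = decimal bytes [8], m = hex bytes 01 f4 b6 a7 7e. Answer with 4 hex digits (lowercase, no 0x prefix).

0189

Key decimal bytes [8] = 08 is 1 byte ≤ B = 3; zero-pad to 3 bytes: K' = 08 00 00.
K' ⊕ ipad = 3e 36 36.  K' ⊕ opad = 54 5c 5c.
Inner input = (K'⊕ipad) ∥ m = 3e 36 36 ∥ 01 f4 b6 a7 7e.
Inner hash: sum = 62+54+54+1+244+182+167+126 = 890 → 03 7a.
Outer input = (K'⊕opad) ∥ inner = 54 5c 5c ∥ 03 7a.
Outer hash (tag): sum = 84+92+92+3+122 = 393 → 01 89.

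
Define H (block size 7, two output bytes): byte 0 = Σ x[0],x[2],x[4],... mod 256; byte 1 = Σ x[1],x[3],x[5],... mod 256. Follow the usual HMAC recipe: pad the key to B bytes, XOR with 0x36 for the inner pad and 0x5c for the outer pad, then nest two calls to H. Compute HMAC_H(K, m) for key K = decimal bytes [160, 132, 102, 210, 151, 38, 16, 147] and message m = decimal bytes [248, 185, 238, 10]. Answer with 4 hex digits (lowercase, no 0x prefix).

900b

Key decimal bytes [160, 132, 102, 210, 151, 38, 16, 147] = a0 84 66 d2 97 26 10 93 is 8 bytes > B = 7, so hash it first: H(key) = ad 0f, then zero-pad to 7 bytes: K' = ad 0f 00 00 00 00 00.
K' ⊕ ipad = 9b 39 36 36 36 36 36.  K' ⊕ opad = f1 53 5c 5c 5c 5c 5c.
Inner input = (K'⊕ipad) ∥ m = 9b 39 36 36 36 36 36 ∥ f8 b9 ee 0a.
Inner hash: even-index sum = 512 mod 256 = 0; odd-index sum = 651 mod 256 = 139 → 00 8b.
Outer input = (K'⊕opad) ∥ inner = f1 53 5c 5c 5c 5c 5c ∥ 00 8b.
Outer hash (tag): even-index sum = 656 mod 256 = 144; odd-index sum = 267 mod 256 = 11 → 90 0b.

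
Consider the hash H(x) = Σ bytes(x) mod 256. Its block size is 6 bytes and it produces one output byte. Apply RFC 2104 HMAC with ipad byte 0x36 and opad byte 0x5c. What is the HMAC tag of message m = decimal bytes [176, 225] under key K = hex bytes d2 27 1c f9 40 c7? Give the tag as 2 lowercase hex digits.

Key hex bytes d2 27 1c f9 40 c7 is exactly B = 6 bytes: K' = d2 27 1c f9 40 c7.
K' ⊕ ipad = e4 11 2a cf 76 f1.  K' ⊕ opad = 8e 7b 40 a5 1c 9b.
Inner input = (K'⊕ipad) ∥ m = e4 11 2a cf 76 f1 ∥ b0 e1.
Inner hash: sum = 228+17+42+207+118+241+176+225 = 1254; mod 256 = 230 → e6.
Outer input = (K'⊕opad) ∥ inner = 8e 7b 40 a5 1c 9b ∥ e6.
Outer hash (tag): sum = 142+123+64+165+28+155+230 = 907; mod 256 = 139 → 8b.

8b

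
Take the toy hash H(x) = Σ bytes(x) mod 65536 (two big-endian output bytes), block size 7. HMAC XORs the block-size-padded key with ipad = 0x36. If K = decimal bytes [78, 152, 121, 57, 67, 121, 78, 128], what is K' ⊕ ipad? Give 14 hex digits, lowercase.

Key decimal bytes [78, 152, 121, 57, 67, 121, 78, 128] = 4e 98 79 39 43 79 4e 80 is 8 bytes > B = 7, so hash it first: H(key) = 03 22, then zero-pad to 7 bytes: K' = 03 22 00 00 00 00 00.
XOR each byte with 0x36: 03⊕36=35, 22⊕36=14, 00⊕36=36, 00⊕36=36, 00⊕36=36, 00⊕36=36, 00⊕36=36.

35143636363636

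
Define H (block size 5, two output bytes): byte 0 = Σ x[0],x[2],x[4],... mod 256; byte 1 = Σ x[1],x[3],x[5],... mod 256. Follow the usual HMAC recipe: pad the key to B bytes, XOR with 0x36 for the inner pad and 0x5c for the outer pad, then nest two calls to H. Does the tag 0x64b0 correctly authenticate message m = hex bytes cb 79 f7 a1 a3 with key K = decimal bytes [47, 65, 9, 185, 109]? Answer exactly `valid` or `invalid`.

Key decimal bytes [47, 65, 9, 185, 109] = 2f 41 09 b9 6d is exactly B = 5 bytes: K' = 2f 41 09 b9 6d.
K' ⊕ ipad = 19 77 3f 8f 5b; K' ⊕ opad = 73 1d 55 e5 31.
Inner hash: even-index sum = 461 mod 256 = 205; odd-index sum = 875 mod 256 = 107 → cd 6b.
Outer hash (recomputed tag): even-index sum = 356 mod 256 = 100; odd-index sum = 463 mod 256 = 207 → 64 cf.
Recomputed tag = 64cf; claimed = 64b0 → mismatch.

invalid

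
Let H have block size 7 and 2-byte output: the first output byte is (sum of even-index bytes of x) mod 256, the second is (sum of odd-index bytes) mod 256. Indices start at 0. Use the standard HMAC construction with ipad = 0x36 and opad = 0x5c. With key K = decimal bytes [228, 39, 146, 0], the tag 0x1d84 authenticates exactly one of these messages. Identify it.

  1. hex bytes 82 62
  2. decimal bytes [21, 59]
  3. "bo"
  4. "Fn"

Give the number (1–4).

Key decimal bytes [228, 39, 146, 0] = e4 27 92 00 is 4 bytes ≤ B = 7; zero-pad to 7 bytes: K' = e4 27 92 00 00 00 00.
K' ⊕ ipad = d2 11 a4 36 36 36 36; K' ⊕ opad = b8 7b ce 5c 5c 5c 5c.
m1: inner = H(d2 11 a4 36 36 36 36 82 62) = 44 ff; tag = H(b8 7b ce 5c 5c 5c 5c 44 ff) = 3d77
m2: inner = H(d2 11 a4 36 36 36 36 15 3b) = 1d 92; tag = H(b8 7b ce 5c 5c 5c 5c 1d 92) = d050
m3: inner = H(d2 11 a4 36 36 36 36 62 6f) = 51 df; tag = H(b8 7b ce 5c 5c 5c 5c 51 df) = 1d84 ← matches
m4: inner = H(d2 11 a4 36 36 36 36 46 6e) = 50 c3; tag = H(b8 7b ce 5c 5c 5c 5c 50 c3) = 0183

3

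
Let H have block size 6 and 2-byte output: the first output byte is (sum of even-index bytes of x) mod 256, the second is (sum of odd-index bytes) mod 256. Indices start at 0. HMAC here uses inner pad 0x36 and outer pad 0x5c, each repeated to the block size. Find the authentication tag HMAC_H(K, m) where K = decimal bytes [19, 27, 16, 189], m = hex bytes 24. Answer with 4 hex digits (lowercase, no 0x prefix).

Key decimal bytes [19, 27, 16, 189] = 13 1b 10 bd is 4 bytes ≤ B = 6; zero-pad to 6 bytes: K' = 13 1b 10 bd 00 00.
K' ⊕ ipad = 25 2d 26 8b 36 36.  K' ⊕ opad = 4f 47 4c e1 5c 5c.
Inner input = (K'⊕ipad) ∥ m = 25 2d 26 8b 36 36 ∥ 24.
Inner hash: even-index sum = 165 mod 256 = 165; odd-index sum = 238 mod 256 = 238 → a5 ee.
Outer input = (K'⊕opad) ∥ inner = 4f 47 4c e1 5c 5c ∥ a5 ee.
Outer hash (tag): even-index sum = 412 mod 256 = 156; odd-index sum = 626 mod 256 = 114 → 9c 72.

9c72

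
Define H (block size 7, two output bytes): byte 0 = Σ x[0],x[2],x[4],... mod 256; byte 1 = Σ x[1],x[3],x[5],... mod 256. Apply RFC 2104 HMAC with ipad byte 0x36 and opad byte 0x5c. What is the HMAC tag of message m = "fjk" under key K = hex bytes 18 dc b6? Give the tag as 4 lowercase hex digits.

Key hex bytes 18 dc b6 is 3 bytes ≤ B = 7; zero-pad to 7 bytes: K' = 18 dc b6 00 00 00 00.
K' ⊕ ipad = 2e ea 80 36 36 36 36.  K' ⊕ opad = 44 80 ea 5c 5c 5c 5c.
Inner input = (K'⊕ipad) ∥ m = 2e ea 80 36 36 36 36 ∥ 66 6a 6b.
Inner hash: even-index sum = 388 mod 256 = 132; odd-index sum = 551 mod 256 = 39 → 84 27.
Outer input = (K'⊕opad) ∥ inner = 44 80 ea 5c 5c 5c 5c ∥ 84 27.
Outer hash (tag): even-index sum = 525 mod 256 = 13; odd-index sum = 444 mod 256 = 188 → 0d bc.

0dbc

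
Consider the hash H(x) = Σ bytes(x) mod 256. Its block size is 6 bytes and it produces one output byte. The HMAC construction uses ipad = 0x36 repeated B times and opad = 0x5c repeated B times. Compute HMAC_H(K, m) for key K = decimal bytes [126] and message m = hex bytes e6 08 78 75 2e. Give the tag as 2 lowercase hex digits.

4d

Key decimal bytes [126] = 7e is 1 byte ≤ B = 6; zero-pad to 6 bytes: K' = 7e 00 00 00 00 00.
K' ⊕ ipad = 48 36 36 36 36 36.  K' ⊕ opad = 22 5c 5c 5c 5c 5c.
Inner input = (K'⊕ipad) ∥ m = 48 36 36 36 36 36 ∥ e6 08 78 75 2e.
Inner hash: sum = 72+54+54+54+54+54+230+8+120+117+46 = 863; mod 256 = 95 → 5f.
Outer input = (K'⊕opad) ∥ inner = 22 5c 5c 5c 5c 5c ∥ 5f.
Outer hash (tag): sum = 34+92+92+92+92+92+95 = 589; mod 256 = 77 → 4d.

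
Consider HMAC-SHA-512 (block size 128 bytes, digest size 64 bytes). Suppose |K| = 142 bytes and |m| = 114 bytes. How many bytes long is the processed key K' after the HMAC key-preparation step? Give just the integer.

128

Key is 142 > 128 bytes, so it is hashed to 64 bytes then zero-padded to 128: |K'| = 128.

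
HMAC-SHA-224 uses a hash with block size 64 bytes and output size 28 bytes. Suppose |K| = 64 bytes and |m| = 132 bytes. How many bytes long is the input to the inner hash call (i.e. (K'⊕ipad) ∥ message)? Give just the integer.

Key is 64 ≤ 64 bytes, zero-padded: |K'| = 64.
Inner input = (K'⊕ipad) ∥ m → 64 + 132 = 196 bytes.

196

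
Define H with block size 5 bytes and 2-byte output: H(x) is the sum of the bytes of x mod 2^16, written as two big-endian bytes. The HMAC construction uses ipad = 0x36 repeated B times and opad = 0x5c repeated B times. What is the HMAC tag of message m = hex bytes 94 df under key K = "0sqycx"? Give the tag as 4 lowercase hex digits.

024f

Key "0sqycx" = 30 73 71 79 63 78 is 6 bytes > B = 5, so hash it first: H(key) = 02 68, then zero-pad to 5 bytes: K' = 02 68 00 00 00.
K' ⊕ ipad = 34 5e 36 36 36.  K' ⊕ opad = 5e 34 5c 5c 5c.
Inner input = (K'⊕ipad) ∥ m = 34 5e 36 36 36 ∥ 94 df.
Inner hash: sum = 52+94+54+54+54+148+223 = 679 → 02 a7.
Outer input = (K'⊕opad) ∥ inner = 5e 34 5c 5c 5c ∥ 02 a7.
Outer hash (tag): sum = 94+52+92+92+92+2+167 = 591 → 02 4f.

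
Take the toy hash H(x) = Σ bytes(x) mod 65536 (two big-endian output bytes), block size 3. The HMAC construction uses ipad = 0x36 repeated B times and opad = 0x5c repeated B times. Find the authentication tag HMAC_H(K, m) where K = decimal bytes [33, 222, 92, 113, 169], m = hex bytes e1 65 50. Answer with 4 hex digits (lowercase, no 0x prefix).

0128

Key decimal bytes [33, 222, 92, 113, 169] = 21 de 5c 71 a9 is 5 bytes > B = 3, so hash it first: H(key) = 02 75, then zero-pad to 3 bytes: K' = 02 75 00.
K' ⊕ ipad = 34 43 36.  K' ⊕ opad = 5e 29 5c.
Inner input = (K'⊕ipad) ∥ m = 34 43 36 ∥ e1 65 50.
Inner hash: sum = 52+67+54+225+101+80 = 579 → 02 43.
Outer input = (K'⊕opad) ∥ inner = 5e 29 5c ∥ 02 43.
Outer hash (tag): sum = 94+41+92+2+67 = 296 → 01 28.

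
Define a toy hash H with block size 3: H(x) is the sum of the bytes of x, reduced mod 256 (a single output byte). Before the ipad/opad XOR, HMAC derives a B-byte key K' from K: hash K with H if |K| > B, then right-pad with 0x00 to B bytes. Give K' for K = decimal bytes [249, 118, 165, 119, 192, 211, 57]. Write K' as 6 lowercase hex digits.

|K| = 7 > B = 3, so first hash the key.
H(K): sum = 249+118+165+119+192+211+57 = 1111; mod 256 = 87 → 57.
Zero-pad H(K) = 57 to 3 bytes: K' = 57 00 00.

570000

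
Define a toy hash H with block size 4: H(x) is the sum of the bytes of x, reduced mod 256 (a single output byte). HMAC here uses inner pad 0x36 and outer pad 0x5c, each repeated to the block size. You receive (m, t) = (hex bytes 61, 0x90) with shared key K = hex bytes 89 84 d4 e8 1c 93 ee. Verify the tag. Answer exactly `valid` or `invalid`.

invalid

Key hex bytes 89 84 d4 e8 1c 93 ee is 7 bytes > B = 4, so hash it first: H(key) = 66, then zero-pad to 4 bytes: K' = 66 00 00 00.
K' ⊕ ipad = 50 36 36 36; K' ⊕ opad = 3a 5c 5c 5c.
Inner hash: sum = 80+54+54+54+97 = 339; mod 256 = 83 → 53.
Outer hash (recomputed tag): sum = 58+92+92+92+83 = 417; mod 256 = 161 → a1.
Recomputed tag = a1; claimed = 90 → mismatch.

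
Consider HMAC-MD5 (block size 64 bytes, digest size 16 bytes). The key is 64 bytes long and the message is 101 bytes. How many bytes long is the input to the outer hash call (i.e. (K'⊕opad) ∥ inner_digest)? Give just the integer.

Key is 64 ≤ 64 bytes, zero-padded: |K'| = 64.
Outer input = (K'⊕opad) ∥ H(inner) → 64 + 16 = 80 bytes.

80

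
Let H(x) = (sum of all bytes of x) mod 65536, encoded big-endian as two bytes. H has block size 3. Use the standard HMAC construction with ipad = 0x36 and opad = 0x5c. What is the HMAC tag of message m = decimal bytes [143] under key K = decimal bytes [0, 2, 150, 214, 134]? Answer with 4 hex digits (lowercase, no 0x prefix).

Key decimal bytes [0, 2, 150, 214, 134] = 00 02 96 d6 86 is 5 bytes > B = 3, so hash it first: H(key) = 01 f4, then zero-pad to 3 bytes: K' = 01 f4 00.
K' ⊕ ipad = 37 c2 36.  K' ⊕ opad = 5d a8 5c.
Inner input = (K'⊕ipad) ∥ m = 37 c2 36 ∥ 8f.
Inner hash: sum = 55+194+54+143 = 446 → 01 be.
Outer input = (K'⊕opad) ∥ inner = 5d a8 5c ∥ 01 be.
Outer hash (tag): sum = 93+168+92+1+190 = 544 → 02 20.

0220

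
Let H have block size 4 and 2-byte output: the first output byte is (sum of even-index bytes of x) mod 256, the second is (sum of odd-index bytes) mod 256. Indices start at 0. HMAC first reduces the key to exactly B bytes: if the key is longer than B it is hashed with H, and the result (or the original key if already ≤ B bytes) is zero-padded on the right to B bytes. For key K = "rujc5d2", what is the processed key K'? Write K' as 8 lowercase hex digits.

433c0000

|K| = 7 > B = 4, so first hash the key.
H(K): even-index sum = 323 mod 256 = 67; odd-index sum = 316 mod 256 = 60 → 43 3c.
Zero-pad H(K) = 43 3c to 4 bytes: K' = 43 3c 00 00.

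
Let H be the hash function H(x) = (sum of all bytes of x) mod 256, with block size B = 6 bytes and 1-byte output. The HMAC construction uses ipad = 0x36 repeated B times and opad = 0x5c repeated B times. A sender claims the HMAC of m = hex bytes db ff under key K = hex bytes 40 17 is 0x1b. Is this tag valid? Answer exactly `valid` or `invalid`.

Key hex bytes 40 17 is 2 bytes ≤ B = 6; zero-pad to 6 bytes: K' = 40 17 00 00 00 00.
K' ⊕ ipad = 76 21 36 36 36 36; K' ⊕ opad = 1c 4b 5c 5c 5c 5c.
Inner hash: sum = 118+33+54+54+54+54+219+255 = 841; mod 256 = 73 → 49.
Outer hash (recomputed tag): sum = 28+75+92+92+92+92+73 = 544; mod 256 = 32 → 20.
Recomputed tag = 20; claimed = 1b → mismatch.

invalid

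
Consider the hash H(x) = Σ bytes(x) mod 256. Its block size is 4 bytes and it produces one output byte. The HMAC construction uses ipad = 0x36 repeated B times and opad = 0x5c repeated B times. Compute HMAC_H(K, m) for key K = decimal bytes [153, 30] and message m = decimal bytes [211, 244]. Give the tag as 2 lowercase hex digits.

Key decimal bytes [153, 30] = 99 1e is 2 bytes ≤ B = 4; zero-pad to 4 bytes: K' = 99 1e 00 00.
K' ⊕ ipad = af 28 36 36.  K' ⊕ opad = c5 42 5c 5c.
Inner input = (K'⊕ipad) ∥ m = af 28 36 36 ∥ d3 f4.
Inner hash: sum = 175+40+54+54+211+244 = 778; mod 256 = 10 → 0a.
Outer input = (K'⊕opad) ∥ inner = c5 42 5c 5c ∥ 0a.
Outer hash (tag): sum = 197+66+92+92+10 = 457; mod 256 = 201 → c9.

c9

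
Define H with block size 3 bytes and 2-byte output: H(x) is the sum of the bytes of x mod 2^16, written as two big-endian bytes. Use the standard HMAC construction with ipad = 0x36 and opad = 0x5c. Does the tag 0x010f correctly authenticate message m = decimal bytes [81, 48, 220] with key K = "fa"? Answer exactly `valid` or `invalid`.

valid

Key "fa" = 66 61 is 2 bytes ≤ B = 3; zero-pad to 3 bytes: K' = 66 61 00.
K' ⊕ ipad = 50 57 36; K' ⊕ opad = 3a 3d 5c.
Inner hash: sum = 80+87+54+81+48+220 = 570 → 02 3a.
Outer hash (recomputed tag): sum = 58+61+92+2+58 = 271 → 01 0f.
Recomputed tag = 010f; claimed = 010f → match.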